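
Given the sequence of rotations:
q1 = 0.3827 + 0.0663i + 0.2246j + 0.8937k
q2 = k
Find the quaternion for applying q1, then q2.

q2 · q1 = -0.8937 - 0.2246i + 0.0663j + 0.3827k
-0.8937 - 0.2246i + 0.0663j + 0.3827k


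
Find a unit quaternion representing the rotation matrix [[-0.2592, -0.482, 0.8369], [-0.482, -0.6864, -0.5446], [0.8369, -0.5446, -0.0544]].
0.6086i - 0.396j + 0.6876k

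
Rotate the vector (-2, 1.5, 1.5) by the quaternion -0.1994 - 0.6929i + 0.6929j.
(-1.934, 1.566, -1.519)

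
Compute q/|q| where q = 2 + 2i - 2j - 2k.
0.5 + 0.5i - 0.5j - 0.5k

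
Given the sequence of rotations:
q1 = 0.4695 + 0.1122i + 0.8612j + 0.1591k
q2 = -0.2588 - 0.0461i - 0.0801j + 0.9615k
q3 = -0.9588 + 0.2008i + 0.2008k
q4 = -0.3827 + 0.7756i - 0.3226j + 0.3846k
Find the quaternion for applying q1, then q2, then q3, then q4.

q2 · q1 = -0.2003 - 0.8915i - 0.1453j + 0.3795k
q3 · q2 · q1 = 0.2949 + 0.8437i - 0.1159j - 0.4333k
q4 · q3 · q2 · q1 = -0.638 + 0.0902i + 0.6098j + 0.4615k
-0.638 + 0.0902i + 0.6098j + 0.4615k


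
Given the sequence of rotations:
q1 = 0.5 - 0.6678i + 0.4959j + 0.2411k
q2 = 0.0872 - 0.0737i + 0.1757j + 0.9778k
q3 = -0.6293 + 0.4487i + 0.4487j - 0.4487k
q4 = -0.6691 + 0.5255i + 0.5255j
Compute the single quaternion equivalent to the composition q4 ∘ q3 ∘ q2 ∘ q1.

q2 · q1 = -0.3285 - 0.5376i - 0.5041j + 0.5907k
q3 · q2 · q1 = 0.9392 + 0.2298i + 0.146j - 0.2093k
q4 · q3 · q2 · q1 = -0.8259 + 0.2298i + 0.5058j + 0.096k
-0.8259 + 0.2298i + 0.5058j + 0.096k


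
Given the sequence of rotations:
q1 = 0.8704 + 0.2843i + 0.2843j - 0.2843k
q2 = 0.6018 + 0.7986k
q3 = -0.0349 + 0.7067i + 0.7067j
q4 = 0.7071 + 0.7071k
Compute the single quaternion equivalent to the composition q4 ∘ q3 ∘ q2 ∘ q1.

q2 · q1 = 0.7508 - 0.056i + 0.3981j + 0.524k
q3 · q2 · q1 = -0.268 + 0.9029i + 0.1464j + 0.3026k
q4 · q3 · q2 · q1 = -0.4035 + 0.5349i + 0.742j + 0.0245k
-0.4035 + 0.5349i + 0.742j + 0.0245k


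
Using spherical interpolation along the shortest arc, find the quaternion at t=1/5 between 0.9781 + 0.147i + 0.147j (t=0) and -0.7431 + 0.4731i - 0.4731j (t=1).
0.974 + 0.0179i + 0.2258j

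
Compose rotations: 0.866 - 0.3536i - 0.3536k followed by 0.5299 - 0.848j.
0.4589 + 0.1125i - 0.7344j - 0.4872k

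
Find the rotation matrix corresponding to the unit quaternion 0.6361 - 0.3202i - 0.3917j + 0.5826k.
[[0.0143, -0.4903, -0.8714], [0.992, 0.1161, -0.0491], [0.1252, -0.8638, 0.4881]]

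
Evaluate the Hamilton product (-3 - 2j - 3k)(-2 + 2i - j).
4 - 9i + j + 10k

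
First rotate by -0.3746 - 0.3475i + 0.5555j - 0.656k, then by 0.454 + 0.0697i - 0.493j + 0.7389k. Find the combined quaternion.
0.6127 - 0.2709i + 0.2258j - 0.7072k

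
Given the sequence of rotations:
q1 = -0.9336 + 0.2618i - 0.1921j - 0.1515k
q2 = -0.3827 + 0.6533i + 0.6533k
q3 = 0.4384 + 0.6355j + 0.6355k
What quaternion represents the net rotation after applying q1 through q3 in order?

q2 · q1 = 0.2852 - 0.5846i + 0.3435j - 0.6774k
q3 · q2 · q1 = 0.3372 - 0.9051i - 0.0397j + 0.2558k
0.3372 - 0.9051i - 0.0397j + 0.2558k


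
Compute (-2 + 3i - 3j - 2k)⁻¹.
-0.0769 - 0.1154i + 0.1154j + 0.0769k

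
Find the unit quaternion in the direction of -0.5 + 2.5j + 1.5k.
-0.169 + 0.8452j + 0.5071k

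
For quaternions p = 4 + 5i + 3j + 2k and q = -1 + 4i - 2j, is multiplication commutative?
No: pq = -18 + 15i - 3j - 24k ≠ -18 + 7i - 19j + 20k = qp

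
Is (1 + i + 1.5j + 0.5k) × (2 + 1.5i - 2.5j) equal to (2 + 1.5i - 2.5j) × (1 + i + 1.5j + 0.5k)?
No: pq = 4.25 + 4.75i + 1.25j - 3.75k ≠ 4.25 + 2.25i - 0.25j + 5.75k = qp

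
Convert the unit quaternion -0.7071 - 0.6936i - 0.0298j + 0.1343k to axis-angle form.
axis = (-0.9809, -0.0421, 0.1899), θ = 3π/2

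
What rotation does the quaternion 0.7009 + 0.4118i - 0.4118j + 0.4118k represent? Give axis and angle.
axis = (√3/3, -√3/3, √3/3), θ = 91°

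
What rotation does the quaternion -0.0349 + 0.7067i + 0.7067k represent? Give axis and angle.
axis = (√2/2, 0, √2/2), θ = 184°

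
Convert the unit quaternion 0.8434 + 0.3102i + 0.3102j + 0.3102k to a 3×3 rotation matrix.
[[0.6151, -0.3308, 0.7157], [0.7157, 0.6151, -0.3308], [-0.3308, 0.7157, 0.6151]]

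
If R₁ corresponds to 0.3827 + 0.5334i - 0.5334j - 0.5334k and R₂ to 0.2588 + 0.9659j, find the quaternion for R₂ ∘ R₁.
0.6143 - 0.3772i + 0.2316j - 0.6533k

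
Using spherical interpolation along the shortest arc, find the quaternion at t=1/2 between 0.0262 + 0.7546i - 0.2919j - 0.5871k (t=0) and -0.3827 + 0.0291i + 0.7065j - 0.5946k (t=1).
-0.2346 + 0.5157i + 0.2728j - 0.7776k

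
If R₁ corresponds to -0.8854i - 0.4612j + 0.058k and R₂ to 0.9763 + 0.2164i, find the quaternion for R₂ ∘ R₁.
0.1916 - 0.8644i - 0.4628j - 0.0432k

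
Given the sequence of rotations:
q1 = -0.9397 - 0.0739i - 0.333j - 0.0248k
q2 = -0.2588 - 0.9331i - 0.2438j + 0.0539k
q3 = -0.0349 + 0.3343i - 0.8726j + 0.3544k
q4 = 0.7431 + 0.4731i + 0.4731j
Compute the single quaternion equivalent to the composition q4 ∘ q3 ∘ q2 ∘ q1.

q2 · q1 = 0.0944 + 0.92i + 0.2882j + 0.2485k
q3 · q2 · q1 = -0.1474 - 0.3195i + 0.1505j + 0.9239k
q4 · q3 · q2 · q1 = -0.0296 + 0.1299i - 0.395j + 0.9089k
-0.0296 + 0.1299i - 0.395j + 0.9089k


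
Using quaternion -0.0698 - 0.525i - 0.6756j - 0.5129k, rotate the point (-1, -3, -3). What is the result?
(-3.373, -2.408, -1.351)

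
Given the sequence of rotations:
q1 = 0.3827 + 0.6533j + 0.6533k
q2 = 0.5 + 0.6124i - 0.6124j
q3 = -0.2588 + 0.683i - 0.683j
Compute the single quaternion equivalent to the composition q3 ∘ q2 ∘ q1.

q2 · q1 = 0.5914 - 0.1657i - 0.3078j + 0.7267k
q3 · q2 · q1 = -0.2501 - 0.0495i - 0.8206j - 0.5115k
-0.2501 - 0.0495i - 0.8206j - 0.5115k


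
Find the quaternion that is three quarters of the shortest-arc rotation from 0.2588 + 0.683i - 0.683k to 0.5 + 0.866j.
0.5369 + 0.2428i + 0.7706j - 0.2428k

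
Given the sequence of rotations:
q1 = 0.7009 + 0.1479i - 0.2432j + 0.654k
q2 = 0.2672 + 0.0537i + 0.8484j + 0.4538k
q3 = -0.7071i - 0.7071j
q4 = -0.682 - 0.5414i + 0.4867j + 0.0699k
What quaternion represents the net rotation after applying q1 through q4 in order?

q2 · q1 = 0.0889 + 0.7424i + 0.5617j + 0.3543k
q3 · q2 · q1 = 0.9221 - 0.3134i + 0.1877j + 0.1278k
q4 · q3 · q2 · q1 = -0.8988 - 0.2364i + 0.3681j + 0.0282k
-0.8988 - 0.2364i + 0.3681j + 0.0282k


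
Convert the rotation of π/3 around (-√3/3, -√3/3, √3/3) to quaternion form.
0.866 - 0.2887i - 0.2887j + 0.2887k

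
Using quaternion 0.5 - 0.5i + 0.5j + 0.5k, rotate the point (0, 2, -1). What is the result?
(-2, -1, 0)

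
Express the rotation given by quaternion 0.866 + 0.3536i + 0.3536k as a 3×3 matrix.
[[0.7499, -0.6124, 0.2501], [0.6124, 0.4999, -0.6124], [0.2501, 0.6124, 0.7499]]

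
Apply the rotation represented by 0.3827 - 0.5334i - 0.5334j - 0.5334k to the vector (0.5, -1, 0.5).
(-0.966, 0.707, 0.259)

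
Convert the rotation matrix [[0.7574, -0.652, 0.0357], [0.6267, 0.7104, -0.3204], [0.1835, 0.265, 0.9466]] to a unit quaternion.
0.9239 + 0.1584i - 0.04j + 0.346k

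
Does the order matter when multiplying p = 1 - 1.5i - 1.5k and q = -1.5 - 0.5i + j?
Yes: pq = -2.25 + 3.25i + 1.75j + 0.75k ≠ -2.25 + 0.25i + 0.25j + 3.75k = qp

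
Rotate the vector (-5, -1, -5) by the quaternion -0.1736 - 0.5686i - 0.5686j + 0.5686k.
(2.868, 2.267, 6.135)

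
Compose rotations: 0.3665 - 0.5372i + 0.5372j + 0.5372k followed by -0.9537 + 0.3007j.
-0.5111 + 0.6739i - 0.4021j - 0.3508k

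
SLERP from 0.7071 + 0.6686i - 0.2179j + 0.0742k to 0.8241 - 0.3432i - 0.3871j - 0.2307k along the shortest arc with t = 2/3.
0.9127 + 0.0126i - 0.3821j - 0.1445k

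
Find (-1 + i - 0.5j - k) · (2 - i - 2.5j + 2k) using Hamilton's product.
-0.25 - 0.5i + 0.5j - 7k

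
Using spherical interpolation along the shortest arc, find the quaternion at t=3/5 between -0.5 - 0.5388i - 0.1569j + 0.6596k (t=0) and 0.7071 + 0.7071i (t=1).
-0.6675 - 0.6843i - 0.068j + 0.2857k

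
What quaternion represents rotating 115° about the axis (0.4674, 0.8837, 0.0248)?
0.5373 + 0.3942i + 0.7453j + 0.0209k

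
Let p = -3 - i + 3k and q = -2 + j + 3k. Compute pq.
-3 - i - 16k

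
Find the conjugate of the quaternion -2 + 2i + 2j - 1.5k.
-2 - 2i - 2j + 1.5k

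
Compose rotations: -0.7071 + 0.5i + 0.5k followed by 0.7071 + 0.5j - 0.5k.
-0.25 + 0.6036i - 0.6036j + 0.4571k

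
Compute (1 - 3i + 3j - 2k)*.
1 + 3i - 3j + 2k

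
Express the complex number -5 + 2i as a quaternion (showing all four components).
-5 + 2i + 0j + 0k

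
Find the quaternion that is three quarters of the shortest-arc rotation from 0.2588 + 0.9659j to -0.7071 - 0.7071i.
0.7098 + 0.6203i + 0.3338j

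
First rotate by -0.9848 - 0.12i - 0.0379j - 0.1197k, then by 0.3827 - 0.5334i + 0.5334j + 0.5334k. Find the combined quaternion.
-0.3568 + 0.4357i - 0.6677j - 0.4869k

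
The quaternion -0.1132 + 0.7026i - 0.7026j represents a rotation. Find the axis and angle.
axis = (√2/2, -√2/2, 0), θ = 193°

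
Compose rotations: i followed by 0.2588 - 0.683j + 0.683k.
0.2588i + 0.683j + 0.683k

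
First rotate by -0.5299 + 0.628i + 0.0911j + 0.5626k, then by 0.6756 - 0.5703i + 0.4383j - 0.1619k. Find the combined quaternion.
0.0513 + 0.9878i + 0.0485j + 0.1387k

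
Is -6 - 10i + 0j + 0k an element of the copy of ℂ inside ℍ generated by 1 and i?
Yes. The quaternion -6 - 10i has j- and k-coefficients y = z = 0, so it lies in the complex subalgebra spanned by 1 and i.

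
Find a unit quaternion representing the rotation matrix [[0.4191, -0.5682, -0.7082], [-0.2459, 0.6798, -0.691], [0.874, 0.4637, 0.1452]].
0.749 + 0.3854i - 0.5281j + 0.1076k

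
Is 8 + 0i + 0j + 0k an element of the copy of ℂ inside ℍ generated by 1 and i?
Yes. The quaternion 8 has j- and k-coefficients y = z = 0, so it lies in the complex subalgebra spanned by 1 and i.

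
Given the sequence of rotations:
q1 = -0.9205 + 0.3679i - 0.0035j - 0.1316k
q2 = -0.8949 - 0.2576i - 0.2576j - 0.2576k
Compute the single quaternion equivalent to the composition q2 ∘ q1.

q2 · q1 = 0.8837 - 0.0591i + 0.1116j + 0.4506k
0.8837 - 0.0591i + 0.1116j + 0.4506k


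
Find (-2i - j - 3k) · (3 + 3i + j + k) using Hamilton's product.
10 - 4i - 10j - 8k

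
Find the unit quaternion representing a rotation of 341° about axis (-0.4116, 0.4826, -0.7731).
-0.9863 - 0.0679i + 0.0797j - 0.1276k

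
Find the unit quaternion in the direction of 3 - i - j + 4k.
0.5774 - 0.1925i - 0.1925j + 0.7698k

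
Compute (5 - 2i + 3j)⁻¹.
0.1316 + 0.0526i - 0.0789j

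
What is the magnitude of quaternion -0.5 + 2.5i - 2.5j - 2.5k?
√19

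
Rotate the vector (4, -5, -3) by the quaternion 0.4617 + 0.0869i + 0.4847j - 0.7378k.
(-7.02, 0.517, -0.673)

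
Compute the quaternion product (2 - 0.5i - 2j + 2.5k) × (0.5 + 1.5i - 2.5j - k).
-0.75 + 11i - 2.75j + 3.5k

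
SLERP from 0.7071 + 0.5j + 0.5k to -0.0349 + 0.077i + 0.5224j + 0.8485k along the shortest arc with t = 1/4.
0.5503 + 0.0216i + 0.5427j + 0.6342k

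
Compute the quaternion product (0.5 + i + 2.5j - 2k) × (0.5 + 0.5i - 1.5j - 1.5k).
0.5 - 6i + j - 4.5k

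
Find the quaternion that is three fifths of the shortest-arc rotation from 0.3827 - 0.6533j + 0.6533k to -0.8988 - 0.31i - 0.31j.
0.8956 + 0.2368i - 0.1202j + 0.357k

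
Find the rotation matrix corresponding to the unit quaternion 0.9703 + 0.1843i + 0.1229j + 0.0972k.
[[0.9509, -0.1433, 0.2743], [0.2339, 0.9132, -0.3338], [-0.2027, 0.3815, 0.9019]]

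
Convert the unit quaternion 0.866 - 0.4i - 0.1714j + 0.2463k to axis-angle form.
axis = (-0.7999, -0.3428, 0.4926), θ = π/3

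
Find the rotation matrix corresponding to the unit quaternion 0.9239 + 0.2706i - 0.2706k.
[[0.8536, 0.5, -0.1464], [-0.5, 0.7071, -0.5], [-0.1464, 0.5, 0.8536]]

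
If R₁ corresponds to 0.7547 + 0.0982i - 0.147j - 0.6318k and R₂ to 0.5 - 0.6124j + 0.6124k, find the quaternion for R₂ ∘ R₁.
0.6742 + 0.526i - 0.4755j + 0.2064k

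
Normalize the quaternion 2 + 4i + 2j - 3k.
0.3482 + 0.6963i + 0.3482j - 0.5222k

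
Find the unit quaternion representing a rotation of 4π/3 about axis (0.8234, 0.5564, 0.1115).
-0.5 + 0.7131i + 0.4819j + 0.0966k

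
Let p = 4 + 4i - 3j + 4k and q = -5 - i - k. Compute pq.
-12 - 21i + 15j - 27k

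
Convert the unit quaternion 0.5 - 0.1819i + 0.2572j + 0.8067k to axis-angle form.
axis = (-0.21, 0.297, 0.9315), θ = 2π/3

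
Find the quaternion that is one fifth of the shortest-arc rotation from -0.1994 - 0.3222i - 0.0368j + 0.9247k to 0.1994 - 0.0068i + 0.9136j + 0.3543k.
-0.1254 - 0.2908i + 0.2121j + 0.9245k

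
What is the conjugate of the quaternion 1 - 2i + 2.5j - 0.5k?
1 + 2i - 2.5j + 0.5k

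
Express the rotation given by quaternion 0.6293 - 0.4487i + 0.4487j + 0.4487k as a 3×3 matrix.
[[0.1947, -0.9674, 0.1621], [0.1621, 0.1947, 0.9674], [-0.9674, -0.1621, 0.1947]]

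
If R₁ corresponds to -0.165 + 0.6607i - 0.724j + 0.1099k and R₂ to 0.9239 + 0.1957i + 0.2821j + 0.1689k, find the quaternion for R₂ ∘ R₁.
-0.0961 + 0.7314i - 0.6254j - 0.2544k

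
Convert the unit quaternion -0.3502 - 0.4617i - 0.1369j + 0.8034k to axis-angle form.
axis = (-0.4929, -0.1462, 0.8577), θ = 221°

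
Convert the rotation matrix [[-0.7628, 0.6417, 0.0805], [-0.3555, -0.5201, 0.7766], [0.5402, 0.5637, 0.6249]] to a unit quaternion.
-0.2924 + 0.182i + 0.393j + 0.8526k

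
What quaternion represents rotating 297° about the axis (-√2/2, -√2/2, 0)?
-0.8526 - 0.3695i - 0.3695j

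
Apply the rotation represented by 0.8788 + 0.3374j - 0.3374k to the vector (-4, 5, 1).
(1.38, 6.006, 2.006)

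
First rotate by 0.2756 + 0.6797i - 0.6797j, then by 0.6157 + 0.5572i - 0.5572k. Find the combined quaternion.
-0.209 + 0.1933i - 0.7972j - 0.5323k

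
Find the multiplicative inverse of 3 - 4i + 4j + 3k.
0.06 + 0.08i - 0.08j - 0.06k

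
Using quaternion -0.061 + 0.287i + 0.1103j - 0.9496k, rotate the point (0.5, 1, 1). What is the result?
(-1.025, -1.053, 0.301)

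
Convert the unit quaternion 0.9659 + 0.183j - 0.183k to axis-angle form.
axis = (0, √2/2, -√2/2), θ = π/6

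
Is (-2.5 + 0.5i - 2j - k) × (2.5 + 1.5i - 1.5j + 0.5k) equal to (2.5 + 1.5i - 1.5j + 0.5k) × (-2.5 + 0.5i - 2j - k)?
No: pq = -9.5 - 5i - 3j - 1.5k ≠ -9.5 + 0.5j - 6k = qp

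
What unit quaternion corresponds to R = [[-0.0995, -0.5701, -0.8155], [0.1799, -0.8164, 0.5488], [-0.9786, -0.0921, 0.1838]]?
0.2588 - 0.6191i + 0.1576j + 0.7245k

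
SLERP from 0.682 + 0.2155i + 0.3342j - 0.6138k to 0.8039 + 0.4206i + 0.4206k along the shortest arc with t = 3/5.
0.9008 + 0.4018i + 0.1644j - 0.006k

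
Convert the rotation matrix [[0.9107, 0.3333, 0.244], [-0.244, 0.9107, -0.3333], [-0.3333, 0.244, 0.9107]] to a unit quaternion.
0.9659 + 0.1494i + 0.1494j - 0.1494k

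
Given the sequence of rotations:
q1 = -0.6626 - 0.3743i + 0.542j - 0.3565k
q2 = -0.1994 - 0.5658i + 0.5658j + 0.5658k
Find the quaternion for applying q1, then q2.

q2 · q1 = -0.1846 - 0.0588i - 0.8965j - 0.3987k
-0.1846 - 0.0588i - 0.8965j - 0.3987k


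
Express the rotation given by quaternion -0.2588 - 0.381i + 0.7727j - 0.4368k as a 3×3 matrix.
[[-0.5757, -0.8149, -0.0671], [-0.3627, 0.3281, -0.8722], [0.7328, -0.4778, -0.4845]]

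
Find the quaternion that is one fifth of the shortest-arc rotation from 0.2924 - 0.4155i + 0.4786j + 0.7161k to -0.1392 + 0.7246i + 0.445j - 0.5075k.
0.2848 - 0.5315i + 0.304j + 0.7375k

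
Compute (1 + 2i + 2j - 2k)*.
1 - 2i - 2j + 2k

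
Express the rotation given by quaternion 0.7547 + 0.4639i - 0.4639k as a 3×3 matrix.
[[0.5696, 0.7002, -0.4304], [-0.7002, 0.1392, -0.7002], [-0.4304, 0.7002, 0.5696]]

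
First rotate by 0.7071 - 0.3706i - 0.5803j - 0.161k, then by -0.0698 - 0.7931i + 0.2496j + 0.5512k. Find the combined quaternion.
-0.1097 - 0.2553i - 0.115j + 0.9537k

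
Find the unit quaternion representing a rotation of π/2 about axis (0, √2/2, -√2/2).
0.7071 + 0.5j - 0.5k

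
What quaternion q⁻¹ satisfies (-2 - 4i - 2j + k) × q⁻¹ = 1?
-0.08 + 0.16i + 0.08j - 0.04k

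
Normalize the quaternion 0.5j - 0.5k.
0.7071j - 0.7071k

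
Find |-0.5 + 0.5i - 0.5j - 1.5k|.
√3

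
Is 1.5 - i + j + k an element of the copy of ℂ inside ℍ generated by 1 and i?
No. The quaternion 1.5 - i + j + k has j-coefficient y = 1 and k-coefficient z = 1, not both zero, so it does not lie in the complex subalgebra spanned by 1 and i.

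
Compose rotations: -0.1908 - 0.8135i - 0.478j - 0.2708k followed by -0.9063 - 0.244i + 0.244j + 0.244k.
0.1571 + 0.8344i + 0.1221j + 0.514k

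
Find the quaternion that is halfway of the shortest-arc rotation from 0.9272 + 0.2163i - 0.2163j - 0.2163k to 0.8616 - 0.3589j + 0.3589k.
0.9431 + 0.114i - 0.3033j + 0.0752k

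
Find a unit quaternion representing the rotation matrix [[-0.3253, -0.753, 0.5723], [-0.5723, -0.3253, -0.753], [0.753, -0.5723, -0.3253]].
0.0785 + 0.5756i - 0.5756j + 0.5756k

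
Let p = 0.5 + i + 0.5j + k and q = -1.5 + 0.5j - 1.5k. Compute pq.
0.5 - 2.75i + j - 1.75k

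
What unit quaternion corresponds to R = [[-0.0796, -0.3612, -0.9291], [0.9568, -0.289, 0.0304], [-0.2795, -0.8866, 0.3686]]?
0.5 - 0.4585i - 0.3248j + 0.659k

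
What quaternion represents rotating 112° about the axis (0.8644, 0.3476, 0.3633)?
0.5592 + 0.7166i + 0.2882j + 0.3012k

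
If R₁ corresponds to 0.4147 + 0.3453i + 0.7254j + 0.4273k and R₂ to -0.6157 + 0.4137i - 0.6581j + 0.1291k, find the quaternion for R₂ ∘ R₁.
0.024 - 0.4159i - 0.8517j + 0.3178k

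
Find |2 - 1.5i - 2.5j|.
3.536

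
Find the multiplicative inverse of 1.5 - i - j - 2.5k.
0.1429 + 0.0952i + 0.0952j + 0.2381k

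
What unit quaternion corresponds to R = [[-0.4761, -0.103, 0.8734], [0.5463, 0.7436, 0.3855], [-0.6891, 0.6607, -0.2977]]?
0.4924 + 0.1397i + 0.7933j + 0.3297k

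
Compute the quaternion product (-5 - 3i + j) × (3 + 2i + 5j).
-14 - 19i - 22j - 17k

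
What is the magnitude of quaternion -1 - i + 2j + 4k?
√22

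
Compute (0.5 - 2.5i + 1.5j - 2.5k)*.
0.5 + 2.5i - 1.5j + 2.5k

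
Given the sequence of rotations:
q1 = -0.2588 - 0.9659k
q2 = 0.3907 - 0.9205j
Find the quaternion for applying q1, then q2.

q2 · q1 = -0.1011 + 0.8891i + 0.2382j - 0.3774k
-0.1011 + 0.8891i + 0.2382j - 0.3774k


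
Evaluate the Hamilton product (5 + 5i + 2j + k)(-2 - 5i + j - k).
14 - 38i + j + 8k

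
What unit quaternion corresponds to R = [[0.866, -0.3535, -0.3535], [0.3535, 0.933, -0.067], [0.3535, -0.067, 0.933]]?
0.9659 - 0.183j + 0.183k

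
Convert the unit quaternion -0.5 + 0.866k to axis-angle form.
axis = (0, 0, 1), θ = 4π/3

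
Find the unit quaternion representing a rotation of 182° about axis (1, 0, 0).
-0.0175 + 0.9998i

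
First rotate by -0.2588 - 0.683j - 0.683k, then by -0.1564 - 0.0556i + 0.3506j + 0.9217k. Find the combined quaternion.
0.9095 + 0.4045i - 0.0219j - 0.0937k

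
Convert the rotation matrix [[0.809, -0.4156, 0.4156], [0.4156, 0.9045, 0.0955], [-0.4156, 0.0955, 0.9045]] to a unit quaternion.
0.9511 + 0.2185j + 0.2185k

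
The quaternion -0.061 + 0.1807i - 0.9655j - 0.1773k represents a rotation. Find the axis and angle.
axis = (0.181, -0.9673, -0.1776), θ = 187°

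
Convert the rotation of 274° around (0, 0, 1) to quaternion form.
-0.7314 + 0.682k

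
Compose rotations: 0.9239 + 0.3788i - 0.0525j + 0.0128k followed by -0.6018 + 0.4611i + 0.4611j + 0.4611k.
-0.7124 + 0.2282i + 0.6264j + 0.2194k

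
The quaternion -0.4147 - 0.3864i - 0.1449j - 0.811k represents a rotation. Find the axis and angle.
axis = (-0.4246, -0.1592, -0.8913), θ = 229°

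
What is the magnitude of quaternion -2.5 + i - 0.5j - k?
2.915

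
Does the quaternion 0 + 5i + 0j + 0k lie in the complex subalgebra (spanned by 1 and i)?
Yes. The quaternion 5i has j- and k-coefficients y = z = 0, so it lies in the complex subalgebra spanned by 1 and i.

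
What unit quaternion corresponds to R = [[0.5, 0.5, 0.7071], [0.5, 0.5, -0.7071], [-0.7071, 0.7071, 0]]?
0.7071 + 0.5i + 0.5j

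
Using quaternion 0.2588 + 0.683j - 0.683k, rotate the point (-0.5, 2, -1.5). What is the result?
(0.61, 1.71, -1.79)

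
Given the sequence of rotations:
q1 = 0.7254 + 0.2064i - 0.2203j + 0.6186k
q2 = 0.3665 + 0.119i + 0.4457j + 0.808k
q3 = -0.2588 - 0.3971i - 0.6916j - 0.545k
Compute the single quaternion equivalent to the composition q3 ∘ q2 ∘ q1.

q2 · q1 = -0.1603 + 0.6157i + 0.3357j + 0.6946k
q3 · q2 · q1 = 0.8967 - 0.3931i - 0.0357j + 0.2001k
0.8967 - 0.3931i - 0.0357j + 0.2001k


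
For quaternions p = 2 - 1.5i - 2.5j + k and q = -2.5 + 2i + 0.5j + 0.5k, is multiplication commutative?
No: pq = -1.25 + 6i + 10j + 2.75k ≠ -1.25 + 9.5i + 4.5j - 5.75k = qp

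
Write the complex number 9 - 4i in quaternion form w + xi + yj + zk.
9 - 4i + 0j + 0k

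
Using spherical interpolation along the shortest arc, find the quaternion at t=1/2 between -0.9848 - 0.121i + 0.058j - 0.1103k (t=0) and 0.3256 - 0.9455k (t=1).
-0.8402 - 0.0776i + 0.0372j + 0.5355k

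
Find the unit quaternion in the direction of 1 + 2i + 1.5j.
0.3714 + 0.7428i + 0.5571j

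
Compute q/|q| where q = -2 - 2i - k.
-0.6667 - 0.6667i - 0.3333k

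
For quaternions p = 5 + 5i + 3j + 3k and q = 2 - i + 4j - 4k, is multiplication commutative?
No: pq = 15 - 19i + 43j + 9k ≠ 15 + 29i + 9j - 37k = qp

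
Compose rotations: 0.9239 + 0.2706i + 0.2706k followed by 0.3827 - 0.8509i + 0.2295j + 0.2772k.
0.5088 - 0.6205i + 0.5173j + 0.2976k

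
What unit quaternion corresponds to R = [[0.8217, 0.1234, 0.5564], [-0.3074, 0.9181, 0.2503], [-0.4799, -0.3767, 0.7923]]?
0.9397 - 0.1668i + 0.2757j - 0.1146k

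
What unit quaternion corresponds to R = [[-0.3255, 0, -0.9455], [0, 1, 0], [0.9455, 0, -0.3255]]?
0.5807 - 0.8141j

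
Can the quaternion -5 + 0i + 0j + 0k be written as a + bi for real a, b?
Yes. The quaternion -5 has j- and k-coefficients y = z = 0, so it lies in the complex subalgebra spanned by 1 and i.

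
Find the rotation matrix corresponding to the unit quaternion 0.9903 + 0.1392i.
[[1, 0, 0], [0, 0.9612, -0.2757], [0, 0.2757, 0.9612]]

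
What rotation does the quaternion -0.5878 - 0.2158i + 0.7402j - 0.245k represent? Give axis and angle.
axis = (-0.2667, 0.9149, -0.3028), θ = 252°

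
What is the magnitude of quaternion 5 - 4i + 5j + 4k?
√82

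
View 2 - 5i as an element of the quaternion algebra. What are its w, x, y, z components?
2 - 5i + 0j + 0k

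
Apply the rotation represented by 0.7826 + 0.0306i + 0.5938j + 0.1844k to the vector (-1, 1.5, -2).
(-2.487, 0.728, 0.733)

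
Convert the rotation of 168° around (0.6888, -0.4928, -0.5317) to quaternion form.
0.1045 + 0.685i - 0.4901j - 0.5288k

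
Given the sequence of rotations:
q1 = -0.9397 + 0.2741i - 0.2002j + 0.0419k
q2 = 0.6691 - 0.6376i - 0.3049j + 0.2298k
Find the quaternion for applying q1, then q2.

q2 · q1 = -0.5247 + 0.8158i + 0.2423j + 0.0233k
-0.5247 + 0.8158i + 0.2423j + 0.0233k


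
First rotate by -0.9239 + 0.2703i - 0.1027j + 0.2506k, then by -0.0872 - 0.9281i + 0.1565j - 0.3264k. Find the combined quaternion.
0.4293 + 0.8396i + 0.0087j + 0.3327k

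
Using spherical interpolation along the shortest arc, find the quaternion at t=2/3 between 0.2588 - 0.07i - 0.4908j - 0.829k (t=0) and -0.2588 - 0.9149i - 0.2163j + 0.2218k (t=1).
0.3413 + 0.7356i - 0.0528j - 0.5828k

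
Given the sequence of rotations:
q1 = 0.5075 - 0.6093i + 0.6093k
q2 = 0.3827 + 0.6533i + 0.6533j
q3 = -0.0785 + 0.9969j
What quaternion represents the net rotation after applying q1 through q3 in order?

q2 · q1 = 0.5923 + 0.4964i - 0.0665j + 0.6312k
q3 · q2 · q1 = 0.0198 + 0.5903i + 0.5957j - 0.5444k
0.0198 + 0.5903i + 0.5957j - 0.5444k


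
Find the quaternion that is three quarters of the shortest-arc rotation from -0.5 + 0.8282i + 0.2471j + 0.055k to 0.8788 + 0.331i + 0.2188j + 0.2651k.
-0.97 + 0.0025i - 0.107j - 0.2181k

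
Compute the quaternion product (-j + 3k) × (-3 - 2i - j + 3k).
-10 - 3j - 11k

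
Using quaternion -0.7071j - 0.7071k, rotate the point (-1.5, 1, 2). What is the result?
(1.5, 2, 1)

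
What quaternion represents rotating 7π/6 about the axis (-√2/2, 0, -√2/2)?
-0.2588 - 0.683i - 0.683k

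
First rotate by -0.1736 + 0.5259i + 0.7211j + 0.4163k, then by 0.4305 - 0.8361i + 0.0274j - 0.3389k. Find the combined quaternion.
0.4863 + 0.6273i + 0.4755j - 0.3793k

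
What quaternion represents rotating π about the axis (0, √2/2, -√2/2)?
0.7071j - 0.7071k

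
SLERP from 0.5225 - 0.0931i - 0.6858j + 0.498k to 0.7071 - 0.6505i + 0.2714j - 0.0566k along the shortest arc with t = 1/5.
0.6662 - 0.2623i - 0.546j + 0.435k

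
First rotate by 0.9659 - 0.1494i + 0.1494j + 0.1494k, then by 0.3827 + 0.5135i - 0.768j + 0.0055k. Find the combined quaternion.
0.5603 + 0.3233i - 0.7622j + 0.0245k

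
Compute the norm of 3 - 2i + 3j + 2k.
√26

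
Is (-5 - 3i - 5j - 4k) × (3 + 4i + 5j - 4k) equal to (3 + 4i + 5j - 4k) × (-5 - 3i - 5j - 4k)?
No: pq = 6 + 11i - 68j + 13k ≠ 6 - 69i - 12j + 3k = qp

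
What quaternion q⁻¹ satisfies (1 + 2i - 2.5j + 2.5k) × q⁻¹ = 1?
0.0571 - 0.1143i + 0.1429j - 0.1429k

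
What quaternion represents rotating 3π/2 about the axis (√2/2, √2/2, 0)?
-0.7071 + 0.5i + 0.5j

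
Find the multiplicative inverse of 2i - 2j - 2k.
-0.1667i + 0.1667j + 0.1667k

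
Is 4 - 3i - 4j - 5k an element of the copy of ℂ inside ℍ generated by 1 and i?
No. The quaternion 4 - 3i - 4j - 5k has j-coefficient y = -4 and k-coefficient z = -5, not both zero, so it does not lie in the complex subalgebra spanned by 1 and i.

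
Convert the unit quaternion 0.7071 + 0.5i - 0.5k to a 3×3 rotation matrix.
[[0.5, 0.7071, -0.5], [-0.7071, 0, -0.7071], [-0.5, 0.7071, 0.5]]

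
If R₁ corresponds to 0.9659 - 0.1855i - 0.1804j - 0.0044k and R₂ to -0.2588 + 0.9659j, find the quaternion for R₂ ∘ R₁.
-0.0757 + 0.0438i + 0.9797j + 0.1803k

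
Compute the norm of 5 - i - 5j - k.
√52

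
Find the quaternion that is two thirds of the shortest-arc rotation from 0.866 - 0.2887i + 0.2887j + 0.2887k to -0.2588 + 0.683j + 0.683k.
0.1843 - 0.1318i + 0.6887j + 0.6887k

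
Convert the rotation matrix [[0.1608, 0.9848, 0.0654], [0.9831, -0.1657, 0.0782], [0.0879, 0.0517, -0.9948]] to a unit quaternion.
-0.0087 + 0.7618i + 0.6458j + 0.0503k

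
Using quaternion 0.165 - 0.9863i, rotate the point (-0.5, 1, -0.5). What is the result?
(-0.5, -1.108, 0.147)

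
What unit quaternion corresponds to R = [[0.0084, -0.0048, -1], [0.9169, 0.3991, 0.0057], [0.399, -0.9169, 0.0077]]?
0.5948 - 0.3878i - 0.588j + 0.3874k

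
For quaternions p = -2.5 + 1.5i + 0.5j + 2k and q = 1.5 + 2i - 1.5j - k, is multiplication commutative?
No: pq = -4 - 0.25i + 10j + 2.25k ≠ -4 - 5.25i - j + 8.75k = qp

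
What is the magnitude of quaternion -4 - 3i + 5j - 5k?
√75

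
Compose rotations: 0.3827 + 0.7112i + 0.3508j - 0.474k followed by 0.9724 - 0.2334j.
0.454 + 0.8022i + 0.2518j - 0.2949k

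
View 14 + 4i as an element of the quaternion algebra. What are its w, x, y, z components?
14 + 4i + 0j + 0k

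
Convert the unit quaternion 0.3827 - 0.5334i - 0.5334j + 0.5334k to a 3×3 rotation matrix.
[[-0.1381, 0.1608, -0.9773], [0.9773, -0.1381, -0.1608], [-0.1608, -0.9773, -0.1381]]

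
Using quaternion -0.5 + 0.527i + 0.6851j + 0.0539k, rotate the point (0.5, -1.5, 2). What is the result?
(-2.393, 0.878, 0.062)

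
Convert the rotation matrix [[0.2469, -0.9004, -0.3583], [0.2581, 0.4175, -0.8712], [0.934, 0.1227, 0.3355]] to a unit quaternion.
0.7071 + 0.3514i - 0.4569j + 0.4096k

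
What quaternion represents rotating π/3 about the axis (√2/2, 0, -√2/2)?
0.866 + 0.3536i - 0.3536k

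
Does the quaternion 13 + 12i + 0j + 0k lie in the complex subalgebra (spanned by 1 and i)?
Yes. The quaternion 13 + 12i has j- and k-coefficients y = z = 0, so it lies in the complex subalgebra spanned by 1 and i.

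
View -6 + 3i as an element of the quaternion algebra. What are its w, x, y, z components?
-6 + 3i + 0j + 0k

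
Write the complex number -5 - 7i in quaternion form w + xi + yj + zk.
-5 - 7i + 0j + 0k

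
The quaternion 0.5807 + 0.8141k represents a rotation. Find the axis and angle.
axis = (0, 0, 1), θ = 109°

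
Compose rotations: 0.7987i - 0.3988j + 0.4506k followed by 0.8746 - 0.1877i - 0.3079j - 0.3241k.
0.1732 + 0.4306i - 0.5231j + 0.7149k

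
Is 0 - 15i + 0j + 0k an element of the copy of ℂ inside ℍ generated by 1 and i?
Yes. The quaternion -15i has j- and k-coefficients y = z = 0, so it lies in the complex subalgebra spanned by 1 and i.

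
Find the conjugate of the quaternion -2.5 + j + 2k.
-2.5 - j - 2k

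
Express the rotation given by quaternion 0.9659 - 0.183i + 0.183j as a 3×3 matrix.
[[0.933, -0.067, 0.3535], [-0.067, 0.933, 0.3535], [-0.3535, -0.3535, 0.866]]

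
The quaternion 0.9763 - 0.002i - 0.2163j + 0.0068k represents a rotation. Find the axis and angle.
axis = (-0.0092, -0.9995, 0.0314), θ = 25°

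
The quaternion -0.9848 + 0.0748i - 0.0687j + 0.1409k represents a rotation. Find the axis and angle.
axis = (0.4307, -0.3955, 0.8112), θ = 340°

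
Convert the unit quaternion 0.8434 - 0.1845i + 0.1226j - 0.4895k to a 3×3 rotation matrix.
[[0.4907, 0.7804, 0.3874], [-0.8709, 0.4527, 0.1912], [-0.0262, -0.4312, 0.9019]]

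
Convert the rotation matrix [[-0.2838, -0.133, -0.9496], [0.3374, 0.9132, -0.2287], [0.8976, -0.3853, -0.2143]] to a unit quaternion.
0.5948 - 0.0658i - 0.7764j + 0.1977k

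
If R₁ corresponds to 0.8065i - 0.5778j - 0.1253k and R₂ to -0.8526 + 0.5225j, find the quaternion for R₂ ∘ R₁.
0.3019 - 0.7531i + 0.4926j - 0.3146k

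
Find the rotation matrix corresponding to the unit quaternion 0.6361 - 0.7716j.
[[-0.1907, 0, -0.9816], [0, 1, 0], [0.9816, 0, -0.1907]]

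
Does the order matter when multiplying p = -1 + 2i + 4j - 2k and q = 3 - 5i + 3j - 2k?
Yes: pq = -9 + 9i + 23j + 22k ≠ -9 + 13i - 5j - 30k = qp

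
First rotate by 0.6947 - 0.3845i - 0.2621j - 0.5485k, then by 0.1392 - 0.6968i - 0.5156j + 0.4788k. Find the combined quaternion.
-0.0437 - 0.1293i - 0.961j + 0.2407k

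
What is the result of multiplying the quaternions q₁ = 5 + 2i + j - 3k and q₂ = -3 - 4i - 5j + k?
1 - 40i - 18j + 8k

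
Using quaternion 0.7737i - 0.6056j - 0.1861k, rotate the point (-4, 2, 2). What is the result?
(-3.239, 3.666, -0.259)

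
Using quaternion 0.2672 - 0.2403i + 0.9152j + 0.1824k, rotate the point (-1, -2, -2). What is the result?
(1.014, -2.218, 1.747)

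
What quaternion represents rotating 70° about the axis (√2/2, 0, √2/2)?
0.8192 + 0.4056i + 0.4056k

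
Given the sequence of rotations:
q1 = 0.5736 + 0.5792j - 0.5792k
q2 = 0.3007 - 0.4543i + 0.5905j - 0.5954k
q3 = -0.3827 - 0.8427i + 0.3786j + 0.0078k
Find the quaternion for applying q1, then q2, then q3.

q2 · q1 = -0.5144 - 0.2577i + 0.2497j - 0.7788k
q3 · q2 · q1 = -0.1088 + 0.2353i - 0.9486j + 0.1812k
-0.1088 + 0.2353i - 0.9486j + 0.1812k


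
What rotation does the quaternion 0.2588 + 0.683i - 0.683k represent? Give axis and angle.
axis = (√2/2, 0, -√2/2), θ = 5π/6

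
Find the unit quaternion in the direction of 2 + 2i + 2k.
0.5774 + 0.5774i + 0.5774k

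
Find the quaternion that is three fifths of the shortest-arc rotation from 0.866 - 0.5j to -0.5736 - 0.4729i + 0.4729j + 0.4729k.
0.7412 + 0.3017i - 0.5183j - 0.3017k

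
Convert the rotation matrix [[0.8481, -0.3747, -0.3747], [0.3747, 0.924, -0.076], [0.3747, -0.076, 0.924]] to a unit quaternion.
0.9613 - 0.1949j + 0.1949k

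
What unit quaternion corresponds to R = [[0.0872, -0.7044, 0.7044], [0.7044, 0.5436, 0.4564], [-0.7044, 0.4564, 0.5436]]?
0.7373 + 0.4777j + 0.4777k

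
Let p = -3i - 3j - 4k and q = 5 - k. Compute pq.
-4 - 12i - 18j - 20k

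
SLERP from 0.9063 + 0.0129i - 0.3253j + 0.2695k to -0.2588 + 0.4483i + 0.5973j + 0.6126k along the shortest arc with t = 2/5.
0.7977 - 0.2227i - 0.5475j - 0.1199k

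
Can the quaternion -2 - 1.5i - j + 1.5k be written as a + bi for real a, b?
No. The quaternion -2 - 1.5i - j + 1.5k has j-coefficient y = -1 and k-coefficient z = 1.5, not both zero, so it does not lie in the complex subalgebra spanned by 1 and i.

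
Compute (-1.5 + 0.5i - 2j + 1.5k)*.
-1.5 - 0.5i + 2j - 1.5k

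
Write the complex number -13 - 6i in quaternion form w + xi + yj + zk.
-13 - 6i + 0j + 0k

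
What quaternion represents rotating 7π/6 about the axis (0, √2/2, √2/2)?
-0.2588 + 0.683j + 0.683k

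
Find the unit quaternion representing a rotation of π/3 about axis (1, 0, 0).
0.866 + 0.5i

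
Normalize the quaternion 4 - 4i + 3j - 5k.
0.4924 - 0.4924i + 0.3693j - 0.6155k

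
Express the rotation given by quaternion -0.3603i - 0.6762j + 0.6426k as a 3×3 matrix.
[[-0.7404, 0.4873, -0.4631], [0.4873, -0.0855, -0.8691], [-0.4631, -0.8691, -0.1741]]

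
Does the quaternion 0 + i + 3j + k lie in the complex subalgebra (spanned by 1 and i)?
No. The quaternion i + 3j + k has j-coefficient y = 3 and k-coefficient z = 1, not both zero, so it does not lie in the complex subalgebra spanned by 1 and i.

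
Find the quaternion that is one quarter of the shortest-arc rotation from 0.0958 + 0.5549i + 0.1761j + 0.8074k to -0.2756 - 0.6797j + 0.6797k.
-0.006 + 0.4623i - 0.065j + 0.8843k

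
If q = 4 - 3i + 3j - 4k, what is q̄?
4 + 3i - 3j + 4k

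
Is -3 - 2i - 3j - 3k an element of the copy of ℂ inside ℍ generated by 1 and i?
No. The quaternion -3 - 2i - 3j - 3k has j-coefficient y = -3 and k-coefficient z = -3, not both zero, so it does not lie in the complex subalgebra spanned by 1 and i.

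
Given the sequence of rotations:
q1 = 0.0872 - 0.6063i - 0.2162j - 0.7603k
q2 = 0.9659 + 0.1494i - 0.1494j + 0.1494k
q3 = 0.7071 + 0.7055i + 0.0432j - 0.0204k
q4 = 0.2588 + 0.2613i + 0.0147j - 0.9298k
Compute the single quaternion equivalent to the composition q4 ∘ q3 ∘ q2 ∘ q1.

q2 · q1 = 0.2561 - 0.4267i - 0.1988j - 0.8442k
q3 · q2 · q1 = 0.4735 - 0.1616i + 0.4748j - 0.724k
q4 · q3 · q2 · q1 = -0.5154 + 0.5127i + 0.4693j - 0.5012k
-0.5154 + 0.5127i + 0.4693j - 0.5012k


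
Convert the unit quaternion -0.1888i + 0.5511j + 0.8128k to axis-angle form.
axis = (-0.1888, 0.5511, 0.8128), θ = π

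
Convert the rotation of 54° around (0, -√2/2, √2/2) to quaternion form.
0.891 - 0.321j + 0.321k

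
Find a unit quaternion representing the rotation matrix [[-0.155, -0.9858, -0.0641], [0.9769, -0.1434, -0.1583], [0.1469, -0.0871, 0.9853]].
0.6494 + 0.0274i - 0.0812j + 0.7556k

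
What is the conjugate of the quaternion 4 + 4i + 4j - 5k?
4 - 4i - 4j + 5k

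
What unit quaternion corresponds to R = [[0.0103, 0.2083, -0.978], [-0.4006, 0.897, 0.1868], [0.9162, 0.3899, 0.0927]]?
0.7071 + 0.0718i - 0.6697j - 0.2153k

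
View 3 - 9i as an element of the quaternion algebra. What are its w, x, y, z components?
3 - 9i + 0j + 0k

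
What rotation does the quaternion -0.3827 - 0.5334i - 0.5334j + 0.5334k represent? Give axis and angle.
axis = (-√3/3, -√3/3, √3/3), θ = 5π/4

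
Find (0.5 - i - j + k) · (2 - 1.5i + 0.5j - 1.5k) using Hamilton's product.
1.5 - 1.75i - 4.75j - 0.75k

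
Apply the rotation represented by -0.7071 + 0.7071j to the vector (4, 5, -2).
(2, 5, 4)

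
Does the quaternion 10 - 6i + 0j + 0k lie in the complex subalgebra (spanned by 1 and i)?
Yes. The quaternion 10 - 6i has j- and k-coefficients y = z = 0, so it lies in the complex subalgebra spanned by 1 and i.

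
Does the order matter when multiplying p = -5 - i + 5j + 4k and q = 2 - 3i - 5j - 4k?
Yes: pq = 28 + 13i + 19j + 48k ≠ 28 + 13i + 51j + 8k = qp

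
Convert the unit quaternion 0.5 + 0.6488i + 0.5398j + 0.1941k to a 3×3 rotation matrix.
[[0.3419, 0.5063, 0.7917], [0.8945, 0.0828, -0.4392], [-0.2879, 0.8584, -0.4247]]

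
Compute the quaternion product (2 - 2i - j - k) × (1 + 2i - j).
5 + i - 5j + 3k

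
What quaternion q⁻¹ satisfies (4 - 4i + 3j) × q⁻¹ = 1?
0.0976 + 0.0976i - 0.0732j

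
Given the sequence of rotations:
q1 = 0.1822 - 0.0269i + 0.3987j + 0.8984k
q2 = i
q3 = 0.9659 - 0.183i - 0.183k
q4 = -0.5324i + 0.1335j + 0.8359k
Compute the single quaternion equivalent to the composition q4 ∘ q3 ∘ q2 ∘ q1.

q2 · q1 = 0.0269 + 0.1822i - 0.8984j + 0.3987k
q3 · q2 · q1 = 0.1323 + 0.0067i - 0.8281j + 0.5446k
q4 · q3 · q2 · q1 = -0.3411 + 0.6945i + 0.3132j + 0.5506k
-0.3411 + 0.6945i + 0.3132j + 0.5506k


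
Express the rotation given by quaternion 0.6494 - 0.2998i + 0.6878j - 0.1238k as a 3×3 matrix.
[[0.0232, -0.2516, 0.9675], [-0.5732, 0.7896, 0.2191], [-0.8191, -0.5597, -0.1259]]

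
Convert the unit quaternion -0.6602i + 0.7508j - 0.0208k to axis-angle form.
axis = (-0.6602, 0.7508, -0.0208), θ = π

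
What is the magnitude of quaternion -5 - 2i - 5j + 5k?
√79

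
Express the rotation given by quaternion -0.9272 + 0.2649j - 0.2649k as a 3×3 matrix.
[[0.7193, -0.4912, -0.4912], [0.4912, 0.8597, -0.1403], [0.4912, -0.1403, 0.8597]]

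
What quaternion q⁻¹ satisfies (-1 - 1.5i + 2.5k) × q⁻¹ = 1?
-0.1053 + 0.1579i - 0.2632k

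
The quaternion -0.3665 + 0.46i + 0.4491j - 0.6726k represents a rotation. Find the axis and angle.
axis = (0.4944, 0.4827, -0.7229), θ = 223°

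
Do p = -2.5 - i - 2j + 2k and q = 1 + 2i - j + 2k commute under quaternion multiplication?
No: pq = -6.5 - 8i + 6.5j + 2k ≠ -6.5 - 4i - 5.5j - 8k = qp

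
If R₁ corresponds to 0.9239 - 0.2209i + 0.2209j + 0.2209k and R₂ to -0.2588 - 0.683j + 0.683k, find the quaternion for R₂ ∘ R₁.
-0.2391 - 0.2446i - 0.8391j + 0.423k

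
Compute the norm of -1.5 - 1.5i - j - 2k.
3.082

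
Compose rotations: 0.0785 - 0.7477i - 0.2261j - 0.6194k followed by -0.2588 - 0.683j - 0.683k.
-0.5978 + 0.4621i + 0.5156j - 0.404k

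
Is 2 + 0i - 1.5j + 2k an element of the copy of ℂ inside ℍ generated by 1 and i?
No. The quaternion 2 - 1.5j + 2k has j-coefficient y = -1.5 and k-coefficient z = 2, not both zero, so it does not lie in the complex subalgebra spanned by 1 and i.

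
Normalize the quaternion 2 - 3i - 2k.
0.4851 - 0.7276i - 0.4851k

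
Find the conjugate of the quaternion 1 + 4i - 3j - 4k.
1 - 4i + 3j + 4k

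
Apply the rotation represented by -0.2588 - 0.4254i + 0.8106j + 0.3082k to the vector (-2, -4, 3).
(1.083, 0.744, -5.222)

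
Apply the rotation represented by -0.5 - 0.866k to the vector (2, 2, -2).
(-2.732, 0.732, -2)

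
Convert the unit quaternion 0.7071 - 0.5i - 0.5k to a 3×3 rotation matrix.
[[0.5, 0.7071, 0.5], [-0.7071, 0, 0.7071], [0.5, -0.7071, 0.5]]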